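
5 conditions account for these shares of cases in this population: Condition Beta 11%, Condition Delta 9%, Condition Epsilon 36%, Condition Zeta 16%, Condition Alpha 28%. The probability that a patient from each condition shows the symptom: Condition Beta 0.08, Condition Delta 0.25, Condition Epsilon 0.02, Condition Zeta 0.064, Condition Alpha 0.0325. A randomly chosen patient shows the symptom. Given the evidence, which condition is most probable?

Condition Delta

Prior × likelihood for each hypothesis:
  Condition Beta: 0.11 × 0.08 = 0.0088
  Condition Delta: 0.09 × 0.25 = 0.0225
  Condition Epsilon: 0.36 × 0.02 = 0.0072
  Condition Zeta: 0.16 × 0.064 = 0.01024
  Condition Alpha: 0.28 × 0.0325 = 0.0091
Total = 0.05784.
Largest term belongs to Condition Delta, so Condition Delta is most probable.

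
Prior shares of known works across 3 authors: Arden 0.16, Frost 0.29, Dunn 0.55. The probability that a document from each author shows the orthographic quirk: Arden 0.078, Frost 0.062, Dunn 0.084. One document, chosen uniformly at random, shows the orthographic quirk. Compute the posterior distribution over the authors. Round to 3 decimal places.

Arden 0.163, Frost 0.235, Dunn 0.603

Prior × likelihood for each hypothesis:
  Arden: 0.16 × 0.078 = 0.01248
  Frost: 0.29 × 0.062 = 0.01798
  Dunn: 0.55 × 0.084 = 0.0462
Sum = 0.07666.
P(Arden | quirk) = 0.01248/0.07666 ≈ 0.163
P(Frost | quirk) = 0.01798/0.07666 ≈ 0.235
P(Dunn | quirk) = 0.0462/0.07666 ≈ 0.603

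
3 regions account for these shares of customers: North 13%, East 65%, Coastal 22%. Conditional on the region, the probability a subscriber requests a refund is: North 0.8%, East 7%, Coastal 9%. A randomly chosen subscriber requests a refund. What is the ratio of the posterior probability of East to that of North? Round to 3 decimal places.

By Bayes' rule, posterior ∝ prior × likelihood:
  North: 0.13 × 0.008 = 0.00104
  East: 0.65 × 0.07 = 0.0455
  Coastal: 0.22 × 0.09 = 0.0198
Total = 0.06634.
The ratio is 0.0455 / 0.00104 (the normalizer cancels) = 43.750.

43.750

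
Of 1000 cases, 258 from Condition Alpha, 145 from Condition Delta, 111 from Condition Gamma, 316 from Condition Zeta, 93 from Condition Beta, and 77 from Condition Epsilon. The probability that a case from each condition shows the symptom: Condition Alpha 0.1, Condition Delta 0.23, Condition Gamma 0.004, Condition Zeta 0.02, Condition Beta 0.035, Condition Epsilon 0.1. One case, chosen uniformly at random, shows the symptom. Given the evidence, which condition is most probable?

Unnormalized posteriors (prior × likelihood):
  Condition Alpha: 0.258 × 0.1 = 0.0258
  Condition Delta: 0.145 × 0.23 = 0.03335
  Condition Gamma: 0.111 × 0.004 = 0.000444
  Condition Zeta: 0.316 × 0.02 = 0.00632
  Condition Beta: 0.093 × 0.035 = 0.003255
  Condition Epsilon: 0.077 × 0.1 = 0.0077
Sum = 0.076869.
Largest term belongs to Condition Delta, so Condition Delta is most probable.

Condition Delta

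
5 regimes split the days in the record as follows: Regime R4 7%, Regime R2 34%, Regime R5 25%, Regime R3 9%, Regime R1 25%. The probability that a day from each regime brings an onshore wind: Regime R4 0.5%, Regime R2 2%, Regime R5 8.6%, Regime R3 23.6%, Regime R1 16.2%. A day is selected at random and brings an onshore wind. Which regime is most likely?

By Bayes' rule, posterior ∝ prior × likelihood:
  Regime R4: 0.07 × 0.005 = 0.00035
  Regime R2: 0.34 × 0.02 = 0.0068
  Regime R5: 0.25 × 0.086 = 0.0215
  Regime R3: 0.09 × 0.236 = 0.02124
  Regime R1: 0.25 × 0.162 = 0.0405
Sum = 0.09039.
Largest term belongs to Regime R1, so Regime R1 is most probable.

Regime R1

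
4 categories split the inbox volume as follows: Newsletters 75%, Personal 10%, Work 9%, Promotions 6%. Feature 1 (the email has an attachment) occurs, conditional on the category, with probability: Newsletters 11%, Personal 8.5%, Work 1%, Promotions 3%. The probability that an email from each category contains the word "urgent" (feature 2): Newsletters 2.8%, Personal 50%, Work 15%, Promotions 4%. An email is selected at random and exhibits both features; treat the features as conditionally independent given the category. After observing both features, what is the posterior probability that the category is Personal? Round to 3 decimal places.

0.628

By Bayes' rule, posterior ∝ prior × likelihood:
  Newsletters: 0.75 × 0.11 × 0.028 = 0.00231
  Personal: 0.1 × 0.085 × 0.5 = 0.00425
  Work: 0.09 × 0.01 × 0.15 = 0.000135
  Promotions: 0.06 × 0.03 × 0.04 = 0.000072
Normalizing constant = 0.006767.
P(Personal | evidence) = 0.00425 / 0.006767 ≈ 0.628.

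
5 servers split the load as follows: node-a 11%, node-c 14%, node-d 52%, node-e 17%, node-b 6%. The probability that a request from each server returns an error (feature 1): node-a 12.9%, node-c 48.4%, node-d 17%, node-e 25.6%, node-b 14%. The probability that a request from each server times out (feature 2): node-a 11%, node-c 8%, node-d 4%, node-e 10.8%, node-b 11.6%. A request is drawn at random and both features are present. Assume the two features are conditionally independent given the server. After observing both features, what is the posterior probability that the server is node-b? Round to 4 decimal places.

0.0602

Unnormalized posteriors (prior × likelihood):
  node-a: 0.11 × 0.129 × 0.11 = 0.0015609
  node-c: 0.14 × 0.484 × 0.08 = 0.0054208
  node-d: 0.52 × 0.17 × 0.04 = 0.003536
  node-e: 0.17 × 0.256 × 0.108 = 0.00470016
  node-b: 0.06 × 0.14 × 0.116 = 0.0009744
Sum = 0.01619226.
P(node-b | evidence) = 0.0009744 / 0.01619226 ≈ 0.0602.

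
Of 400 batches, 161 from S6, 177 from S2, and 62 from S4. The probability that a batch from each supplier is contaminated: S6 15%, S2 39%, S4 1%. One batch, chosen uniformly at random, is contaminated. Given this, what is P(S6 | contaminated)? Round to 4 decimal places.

0.2575

By Bayes' rule, posterior ∝ prior × likelihood:
  S6: 0.4025 × 0.15 = 0.060375
  S2: 0.4425 × 0.39 = 0.172575
  S4: 0.155 × 0.01 = 0.00155
Total = 0.2345.
P(S6 | evidence) = 0.060375 / 0.2345 ≈ 0.2575.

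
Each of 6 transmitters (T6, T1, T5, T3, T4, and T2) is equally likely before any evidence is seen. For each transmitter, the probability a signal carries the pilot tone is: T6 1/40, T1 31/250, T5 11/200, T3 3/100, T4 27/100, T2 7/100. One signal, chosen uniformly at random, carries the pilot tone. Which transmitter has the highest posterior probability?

Since the prior is uniform, the posterior is proportional to the likelihood:
  T6: 0.025
  T1: 0.124
  T5: 0.055
  T3: 0.03
  T4: 0.27
  T2: 0.07
Total = 0.574.
Largest term belongs to T4, so T4 is most probable.

T4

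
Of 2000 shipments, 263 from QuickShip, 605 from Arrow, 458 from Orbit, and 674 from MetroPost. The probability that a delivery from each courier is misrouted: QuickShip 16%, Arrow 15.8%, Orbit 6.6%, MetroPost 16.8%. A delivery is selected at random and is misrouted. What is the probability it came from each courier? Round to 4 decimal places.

QuickShip 0.1497, Arrow 0.3400, Orbit 0.1075, MetroPost 0.4028

Unnormalized posteriors (prior × likelihood):
  QuickShip: 0.1315 × 0.16 = 0.02104
  Arrow: 0.3025 × 0.158 = 0.047795
  Orbit: 0.229 × 0.066 = 0.015114
  MetroPost: 0.337 × 0.168 = 0.056616
Total = 0.140565.
P(QuickShip | misrouted) = 0.02104/0.140565 ≈ 0.1497
P(Arrow | misrouted) = 0.047795/0.140565 ≈ 0.3400
P(Orbit | misrouted) = 0.015114/0.140565 ≈ 0.1075
P(MetroPost | misrouted) = 0.056616/0.140565 ≈ 0.4028
(Check: 0.1497+0.3400+0.1075+0.4028 = 1.0000.)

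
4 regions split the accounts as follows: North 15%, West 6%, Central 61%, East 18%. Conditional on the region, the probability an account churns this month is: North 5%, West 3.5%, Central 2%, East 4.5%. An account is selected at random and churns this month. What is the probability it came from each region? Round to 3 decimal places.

Prior × likelihood for each hypothesis:
  North: 0.15 × 0.05 = 0.0075
  West: 0.06 × 0.035 = 0.0021
  Central: 0.61 × 0.02 = 0.0122
  East: 0.18 × 0.045 = 0.0081
Sum = 0.0299.
P(North | churn) = 0.0075/0.0299 ≈ 0.251
P(West | churn) = 0.0021/0.0299 ≈ 0.070
P(Central | churn) = 0.0122/0.0299 ≈ 0.408
P(East | churn) = 0.0081/0.0299 ≈ 0.271

North 0.251, West 0.070, Central 0.408, East 0.271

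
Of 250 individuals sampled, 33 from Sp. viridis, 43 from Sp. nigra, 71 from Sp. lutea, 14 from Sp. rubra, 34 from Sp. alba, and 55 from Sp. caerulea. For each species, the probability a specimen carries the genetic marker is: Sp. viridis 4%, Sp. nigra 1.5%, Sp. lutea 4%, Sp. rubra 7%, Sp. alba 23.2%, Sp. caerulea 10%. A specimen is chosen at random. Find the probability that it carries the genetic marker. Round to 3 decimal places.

By Bayes' rule, posterior ∝ prior × likelihood:
  Sp. viridis: 0.132 × 0.04 = 0.00528
  Sp. nigra: 0.172 × 0.015 = 0.00258
  Sp. lutea: 0.284 × 0.04 = 0.01136
  Sp. rubra: 0.056 × 0.07 = 0.00392
  Sp. alba: 0.136 × 0.232 = 0.031552
  Sp. caerulea: 0.22 × 0.1 = 0.022
P(marker) = 0.00528 + 0.00258 + 0.01136 + 0.00392 + 0.031552 + 0.022 = 0.076692 → 0.077.

0.077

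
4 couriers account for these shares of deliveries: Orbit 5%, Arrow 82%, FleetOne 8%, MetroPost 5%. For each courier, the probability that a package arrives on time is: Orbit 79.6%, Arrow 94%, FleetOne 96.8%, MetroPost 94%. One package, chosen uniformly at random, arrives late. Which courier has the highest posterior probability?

Taking complements, P(late | each) = Orbit 0.204, Arrow 0.06, FleetOne 0.032, MetroPost 0.06.
Prior × likelihood for each hypothesis:
  Orbit: 0.05 × 0.204 = 0.0102
  Arrow: 0.82 × 0.06 = 0.0492
  FleetOne: 0.08 × 0.032 = 0.00256
  MetroPost: 0.05 × 0.06 = 0.003
Total = 0.06496.
Largest term belongs to Arrow, so Arrow is most probable.

Arrow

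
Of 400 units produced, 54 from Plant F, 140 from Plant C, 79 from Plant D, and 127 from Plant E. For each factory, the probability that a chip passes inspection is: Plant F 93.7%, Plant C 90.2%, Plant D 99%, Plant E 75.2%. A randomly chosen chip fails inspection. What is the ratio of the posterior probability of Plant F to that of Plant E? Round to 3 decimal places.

Taking complements, P(nonconforming | each) = Plant F 0.063, Plant C 0.098, Plant D 0.01, Plant E 0.248.
By Bayes' rule, posterior ∝ prior × likelihood:
  Plant F: 0.135 × 0.063 = 0.008505
  Plant C: 0.35 × 0.098 = 0.0343
  Plant D: 0.1975 × 0.01 = 0.001975
  Plant E: 0.3175 × 0.248 = 0.07874
Total = 0.12352.
The ratio is 0.008505 / 0.07874 (the normalizer cancels) = 0.108.

0.108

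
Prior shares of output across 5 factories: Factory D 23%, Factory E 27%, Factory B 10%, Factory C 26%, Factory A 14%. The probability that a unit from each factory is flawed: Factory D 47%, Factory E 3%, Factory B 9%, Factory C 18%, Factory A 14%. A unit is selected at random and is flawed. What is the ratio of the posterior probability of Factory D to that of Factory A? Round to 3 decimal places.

Prior × likelihood for each hypothesis:
  Factory D: 0.23 × 0.47 = 0.1081
  Factory E: 0.27 × 0.03 = 0.0081
  Factory B: 0.1 × 0.09 = 0.009
  Factory C: 0.26 × 0.18 = 0.0468
  Factory A: 0.14 × 0.14 = 0.0196
Sum = 0.1916.
The ratio is 0.1081 / 0.0196 (the normalizer cancels) = 5.515.

5.515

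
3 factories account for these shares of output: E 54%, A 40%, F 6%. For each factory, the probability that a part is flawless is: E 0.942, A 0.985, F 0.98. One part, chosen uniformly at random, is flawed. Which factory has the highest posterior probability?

Taking complements, P(flawed | each) = E 0.058, A 0.015, F 0.02.
Compute prior × likelihood for every hypothesis:
  E: 0.54 × 0.058 = 0.03132
  A: 0.4 × 0.015 = 0.006
  F: 0.06 × 0.02 = 0.0012
Normalizing constant = 0.03852.
Largest term belongs to E, so E is most probable.

E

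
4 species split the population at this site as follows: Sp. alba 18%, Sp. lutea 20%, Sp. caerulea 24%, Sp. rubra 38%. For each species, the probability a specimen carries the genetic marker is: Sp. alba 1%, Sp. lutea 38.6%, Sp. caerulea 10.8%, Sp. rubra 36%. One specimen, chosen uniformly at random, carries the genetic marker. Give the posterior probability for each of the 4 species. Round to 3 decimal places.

Sp. alba 0.007, Sp. lutea 0.319, Sp. caerulea 0.107, Sp. rubra 0.566

By Bayes' rule, posterior ∝ prior × likelihood:
  Sp. alba: 0.18 × 0.01 = 0.0018
  Sp. lutea: 0.2 × 0.386 = 0.0772
  Sp. caerulea: 0.24 × 0.108 = 0.02592
  Sp. rubra: 0.38 × 0.36 = 0.1368
Total = 0.24172.
P(Sp. alba | marker) = 0.0018/0.24172 ≈ 0.007
P(Sp. lutea | marker) = 0.0772/0.24172 ≈ 0.319
P(Sp. caerulea | marker) = 0.02592/0.24172 ≈ 0.107
P(Sp. rubra | marker) = 0.1368/0.24172 ≈ 0.566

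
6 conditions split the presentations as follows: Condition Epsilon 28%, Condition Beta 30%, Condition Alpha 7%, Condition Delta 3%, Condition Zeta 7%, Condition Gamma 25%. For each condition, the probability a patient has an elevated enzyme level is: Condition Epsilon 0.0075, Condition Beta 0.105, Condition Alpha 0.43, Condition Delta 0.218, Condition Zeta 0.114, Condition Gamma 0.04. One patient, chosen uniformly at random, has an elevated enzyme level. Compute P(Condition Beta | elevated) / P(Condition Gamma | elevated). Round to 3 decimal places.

Prior × likelihood for each hypothesis:
  Condition Epsilon: 0.28 × 0.0075 = 0.0021
  Condition Beta: 0.3 × 0.105 = 0.0315
  Condition Alpha: 0.07 × 0.43 = 0.0301
  Condition Delta: 0.03 × 0.218 = 0.00654
  Condition Zeta: 0.07 × 0.114 = 0.00798
  Condition Gamma: 0.25 × 0.04 = 0.01
Total = 0.08822.
The ratio is 0.0315 / 0.01 (the normalizer cancels) = 3.150.

3.150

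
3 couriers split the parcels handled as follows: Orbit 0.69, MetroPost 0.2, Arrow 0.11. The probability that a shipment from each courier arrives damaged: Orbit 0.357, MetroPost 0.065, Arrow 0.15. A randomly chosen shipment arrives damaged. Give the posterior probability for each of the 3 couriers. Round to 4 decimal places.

Orbit 0.8931, MetroPost 0.0471, Arrow 0.0598

Compute prior × likelihood for every hypothesis:
  Orbit: 0.69 × 0.357 = 0.24633
  MetroPost: 0.2 × 0.065 = 0.013
  Arrow: 0.11 × 0.15 = 0.0165
Sum = 0.27583.
P(Orbit | damaged) = 0.24633/0.27583 ≈ 0.8931
P(MetroPost | damaged) = 0.013/0.27583 ≈ 0.0471
P(Arrow | damaged) = 0.0165/0.27583 ≈ 0.0598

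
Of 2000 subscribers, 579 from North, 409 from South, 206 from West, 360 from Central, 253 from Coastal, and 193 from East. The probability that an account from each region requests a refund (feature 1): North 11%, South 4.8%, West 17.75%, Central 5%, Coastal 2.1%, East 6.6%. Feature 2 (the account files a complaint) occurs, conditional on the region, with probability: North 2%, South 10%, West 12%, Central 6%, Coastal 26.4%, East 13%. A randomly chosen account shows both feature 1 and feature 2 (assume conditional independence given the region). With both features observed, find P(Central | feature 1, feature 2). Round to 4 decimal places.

Compute prior × likelihood for every hypothesis:
  North: 0.2895 × 0.11 × 0.02 = 0.0006369
  South: 0.2045 × 0.048 × 0.1 = 0.0009816
  West: 0.103 × 0.1775 × 0.12 = 0.0021939
  Central: 0.18 × 0.05 × 0.06 = 0.00054
  Coastal: 0.1265 × 0.021 × 0.264 = 0.000701316
  East: 0.0965 × 0.066 × 0.13 = 0.00082797
Sum = 0.005881686.
P(Central | evidence) = 0.00054 / 0.005881686 ≈ 0.0918.

0.0918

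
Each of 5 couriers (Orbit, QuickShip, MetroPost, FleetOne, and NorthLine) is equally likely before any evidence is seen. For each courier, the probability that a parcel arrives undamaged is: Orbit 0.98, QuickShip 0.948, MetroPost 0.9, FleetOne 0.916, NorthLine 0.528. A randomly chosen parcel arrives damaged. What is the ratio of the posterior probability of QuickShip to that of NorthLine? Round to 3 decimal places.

0.110

Taking complements, P(damaged | each) = Orbit 0.02, QuickShip 0.052, MetroPost 0.1, FleetOne 0.084, NorthLine 0.472.
Since the prior is uniform, the posterior is proportional to the likelihood:
  Orbit: 0.02
  QuickShip: 0.052
  MetroPost: 0.1
  FleetOne: 0.084
  NorthLine: 0.472
Total = 0.728.
The ratio is 0.052 / 0.472 (the normalizer cancels) = 0.110.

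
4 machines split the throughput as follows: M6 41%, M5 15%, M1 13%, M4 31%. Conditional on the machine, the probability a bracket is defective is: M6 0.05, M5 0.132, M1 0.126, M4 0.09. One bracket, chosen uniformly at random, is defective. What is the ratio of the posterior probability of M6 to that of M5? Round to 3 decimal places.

1.035

Compute prior × likelihood for every hypothesis:
  M6: 0.41 × 0.05 = 0.0205
  M5: 0.15 × 0.132 = 0.0198
  M1: 0.13 × 0.126 = 0.01638
  M4: 0.31 × 0.09 = 0.0279
Total = 0.08458.
The ratio is 0.0205 / 0.0198 (the normalizer cancels) = 1.035.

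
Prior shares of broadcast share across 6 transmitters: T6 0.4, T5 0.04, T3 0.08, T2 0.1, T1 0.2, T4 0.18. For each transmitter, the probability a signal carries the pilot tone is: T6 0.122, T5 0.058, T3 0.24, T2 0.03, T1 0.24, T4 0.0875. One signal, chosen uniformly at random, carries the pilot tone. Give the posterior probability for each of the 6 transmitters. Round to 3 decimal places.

T6 0.356, T5 0.017, T3 0.140, T2 0.022, T1 0.350, T4 0.115

Unnormalized posteriors (prior × likelihood):
  T6: 0.4 × 0.122 = 0.0488
  T5: 0.04 × 0.058 = 0.00232
  T3: 0.08 × 0.24 = 0.0192
  T2: 0.1 × 0.03 = 0.003
  T1: 0.2 × 0.24 = 0.048
  T4: 0.18 × 0.0875 = 0.01575
Normalizing constant = 0.13707.
P(T6 | pilot) = 0.0488/0.13707 ≈ 0.356
P(T5 | pilot) = 0.00232/0.13707 ≈ 0.017
P(T3 | pilot) = 0.0192/0.13707 ≈ 0.140
P(T2 | pilot) = 0.003/0.13707 ≈ 0.022
P(T1 | pilot) = 0.048/0.13707 ≈ 0.350
P(T4 | pilot) = 0.01575/0.13707 ≈ 0.115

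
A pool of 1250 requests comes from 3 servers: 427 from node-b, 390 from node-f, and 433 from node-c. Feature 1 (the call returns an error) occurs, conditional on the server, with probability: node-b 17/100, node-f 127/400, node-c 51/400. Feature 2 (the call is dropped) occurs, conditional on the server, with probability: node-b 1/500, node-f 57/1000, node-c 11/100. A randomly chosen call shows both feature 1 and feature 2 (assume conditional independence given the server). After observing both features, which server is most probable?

By Bayes' rule, posterior ∝ prior × likelihood:
  node-b: 0.3416 × 0.17 × 0.002 = 0.000116144
  node-f: 0.312 × 0.3175 × 0.057 = 0.00564642
  node-c: 0.3464 × 0.1275 × 0.11 = 0.00485826
Normalizing constant = 0.010620824.
Largest term belongs to node-f, so node-f is most probable.

node-f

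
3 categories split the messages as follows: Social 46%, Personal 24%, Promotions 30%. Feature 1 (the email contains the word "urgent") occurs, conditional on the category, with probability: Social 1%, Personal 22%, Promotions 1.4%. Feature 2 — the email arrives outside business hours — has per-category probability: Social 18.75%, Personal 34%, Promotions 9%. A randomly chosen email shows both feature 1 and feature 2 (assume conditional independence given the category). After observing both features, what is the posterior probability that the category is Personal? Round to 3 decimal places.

0.935

Unnormalized posteriors (prior × likelihood):
  Social: 0.46 × 0.01 × 0.1875 = 0.0008625
  Personal: 0.24 × 0.22 × 0.34 = 0.017952
  Promotions: 0.3 × 0.014 × 0.09 = 0.000378
Sum = 0.0191925.
P(Personal | evidence) = 0.017952 / 0.0191925 ≈ 0.935.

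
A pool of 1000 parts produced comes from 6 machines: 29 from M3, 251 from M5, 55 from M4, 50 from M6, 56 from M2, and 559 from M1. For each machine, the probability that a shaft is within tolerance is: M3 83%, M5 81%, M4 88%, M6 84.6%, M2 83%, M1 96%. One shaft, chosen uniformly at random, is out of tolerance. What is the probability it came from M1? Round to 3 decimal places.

Taking complements, P(oversize | each) = M3 0.17, M5 0.19, M4 0.12, M6 0.154, M2 0.17, M1 0.04.
Prior × likelihood for each hypothesis:
  M3: 0.029 × 0.17 = 0.00493
  M5: 0.251 × 0.19 = 0.04769
  M4: 0.055 × 0.12 = 0.0066
  M6: 0.05 × 0.154 = 0.0077
  M2: 0.056 × 0.17 = 0.00952
  M1: 0.559 × 0.04 = 0.02236
Total = 0.0988.
P(M1 | evidence) = 0.02236 / 0.0988 ≈ 0.226.

0.226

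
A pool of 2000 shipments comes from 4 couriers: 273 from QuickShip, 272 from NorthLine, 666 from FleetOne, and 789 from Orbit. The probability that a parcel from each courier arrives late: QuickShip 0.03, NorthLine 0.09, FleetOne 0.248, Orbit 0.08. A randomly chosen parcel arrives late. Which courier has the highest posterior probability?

FleetOne

Compute prior × likelihood for every hypothesis:
  QuickShip: 0.1365 × 0.03 = 0.004095
  NorthLine: 0.136 × 0.09 = 0.01224
  FleetOne: 0.333 × 0.248 = 0.082584
  Orbit: 0.3945 × 0.08 = 0.03156
Total = 0.130479.
Largest term belongs to FleetOne, so FleetOne is most probable.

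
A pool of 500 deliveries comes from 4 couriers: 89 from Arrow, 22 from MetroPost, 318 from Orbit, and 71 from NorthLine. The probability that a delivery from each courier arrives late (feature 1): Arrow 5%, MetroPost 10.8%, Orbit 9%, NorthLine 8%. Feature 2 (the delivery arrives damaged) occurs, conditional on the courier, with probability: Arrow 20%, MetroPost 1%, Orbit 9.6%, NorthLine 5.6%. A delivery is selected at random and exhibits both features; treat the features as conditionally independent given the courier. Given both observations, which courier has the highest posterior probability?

Orbit

Prior × likelihood for each hypothesis:
  Arrow: 0.178 × 0.05 × 0.2 = 0.00178
  MetroPost: 0.044 × 0.108 × 0.01 = 0.00004752
  Orbit: 0.636 × 0.09 × 0.096 = 0.00549504
  NorthLine: 0.142 × 0.08 × 0.056 = 0.00063616
Total = 0.00795872.
Largest term belongs to Orbit, so Orbit is most probable.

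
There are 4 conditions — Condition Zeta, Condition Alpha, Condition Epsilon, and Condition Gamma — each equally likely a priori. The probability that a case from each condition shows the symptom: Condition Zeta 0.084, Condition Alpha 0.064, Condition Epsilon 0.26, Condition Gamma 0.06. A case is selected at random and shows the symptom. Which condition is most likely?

With a uniform prior (1/4 each), posterior ∝ likelihood:
  Condition Zeta: 0.084
  Condition Alpha: 0.064
  Condition Epsilon: 0.26
  Condition Gamma: 0.06
Sum = 0.468.
Largest term belongs to Condition Epsilon, so Condition Epsilon is most probable.

Condition Epsilon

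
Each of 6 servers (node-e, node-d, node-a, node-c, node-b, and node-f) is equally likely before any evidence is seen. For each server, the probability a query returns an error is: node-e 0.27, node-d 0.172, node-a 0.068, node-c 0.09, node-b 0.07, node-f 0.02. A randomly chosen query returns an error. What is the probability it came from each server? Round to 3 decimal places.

node-e 0.391, node-d 0.249, node-a 0.099, node-c 0.130, node-b 0.101, node-f 0.029

With a uniform prior (1/6 each), posterior ∝ likelihood:
  node-e: 0.27
  node-d: 0.172
  node-a: 0.068
  node-c: 0.09
  node-b: 0.07
  node-f: 0.02
Total = 0.69.
P(node-e | error) = 0.27/0.69 ≈ 0.391
P(node-d | error) = 0.172/0.69 ≈ 0.249
P(node-a | error) = 0.068/0.69 ≈ 0.099
P(node-c | error) = 0.09/0.69 ≈ 0.130
P(node-b | error) = 0.07/0.69 ≈ 0.101
P(node-f | error) = 0.02/0.69 ≈ 0.029
(Check: 0.391+0.249+0.099+0.130+0.101+0.029 = 0.999.)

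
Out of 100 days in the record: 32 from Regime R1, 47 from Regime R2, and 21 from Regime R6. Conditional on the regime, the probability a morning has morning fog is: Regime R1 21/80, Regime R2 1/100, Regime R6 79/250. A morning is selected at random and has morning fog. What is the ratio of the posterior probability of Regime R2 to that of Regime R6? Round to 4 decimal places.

0.0708

By Bayes' rule, posterior ∝ prior × likelihood:
  Regime R1: 0.32 × 0.2625 = 0.084
  Regime R2: 0.47 × 0.01 = 0.0047
  Regime R6: 0.21 × 0.316 = 0.06636
Total = 0.15506.
The ratio is 0.0047 / 0.06636 (the normalizer cancels) = 0.0708.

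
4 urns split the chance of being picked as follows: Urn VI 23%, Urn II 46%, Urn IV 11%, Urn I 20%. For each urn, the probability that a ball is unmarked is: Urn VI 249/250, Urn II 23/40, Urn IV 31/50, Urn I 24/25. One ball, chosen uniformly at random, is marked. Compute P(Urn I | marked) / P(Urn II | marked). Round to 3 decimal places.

0.041

Taking complements, P(marked | each) = Urn VI 0.004, Urn II 0.425, Urn IV 0.38, Urn I 0.04.
Unnormalized posteriors (prior × likelihood):
  Urn VI: 0.23 × 0.004 = 0.00092
  Urn II: 0.46 × 0.425 = 0.1955
  Urn IV: 0.11 × 0.38 = 0.0418
  Urn I: 0.2 × 0.04 = 0.008
Sum = 0.24622.
The ratio is 0.008 / 0.1955 (the normalizer cancels) = 0.041.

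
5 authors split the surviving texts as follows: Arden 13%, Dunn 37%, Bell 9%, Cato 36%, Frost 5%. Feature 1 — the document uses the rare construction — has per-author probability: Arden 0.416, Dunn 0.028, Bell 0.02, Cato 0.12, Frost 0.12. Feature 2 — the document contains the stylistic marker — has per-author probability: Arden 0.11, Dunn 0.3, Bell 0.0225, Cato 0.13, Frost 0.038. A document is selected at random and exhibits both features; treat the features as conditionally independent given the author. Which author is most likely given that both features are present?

Arden

Unnormalized posteriors (prior × likelihood):
  Arden: 0.13 × 0.416 × 0.11 = 0.0059488
  Dunn: 0.37 × 0.028 × 0.3 = 0.003108
  Bell: 0.09 × 0.02 × 0.0225 = 0.0000405
  Cato: 0.36 × 0.12 × 0.13 = 0.005616
  Frost: 0.05 × 0.12 × 0.038 = 0.000228
Sum = 0.0149413.
Largest term belongs to Arden, so Arden is most probable.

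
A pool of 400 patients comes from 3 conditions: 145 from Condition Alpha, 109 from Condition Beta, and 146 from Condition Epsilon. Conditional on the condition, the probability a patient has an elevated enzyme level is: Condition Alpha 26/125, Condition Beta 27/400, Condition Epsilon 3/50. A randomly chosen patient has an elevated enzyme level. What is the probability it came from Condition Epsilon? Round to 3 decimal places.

0.189

Prior × likelihood for each hypothesis:
  Condition Alpha: 0.3625 × 0.208 = 0.0754
  Condition Beta: 0.2725 × 0.0675 = 0.01839375
  Condition Epsilon: 0.365 × 0.06 = 0.0219
Total = 0.11569375.
P(Condition Epsilon | evidence) = 0.0219 / 0.11569375 ≈ 0.189.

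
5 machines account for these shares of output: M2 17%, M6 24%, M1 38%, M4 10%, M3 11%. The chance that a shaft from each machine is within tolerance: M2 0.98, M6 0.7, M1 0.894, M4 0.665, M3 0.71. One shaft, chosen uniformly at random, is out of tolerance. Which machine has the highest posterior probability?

M6

Taking complements, P(oversize | each) = M2 0.02, M6 0.3, M1 0.106, M4 0.335, M3 0.29.
By Bayes' rule, posterior ∝ prior × likelihood:
  M2: 0.17 × 0.02 = 0.0034
  M6: 0.24 × 0.3 = 0.072
  M1: 0.38 × 0.106 = 0.04028
  M4: 0.1 × 0.335 = 0.0335
  M3: 0.11 × 0.29 = 0.0319
Normalizing constant = 0.18108.
Largest term belongs to M6, so M6 is most probable.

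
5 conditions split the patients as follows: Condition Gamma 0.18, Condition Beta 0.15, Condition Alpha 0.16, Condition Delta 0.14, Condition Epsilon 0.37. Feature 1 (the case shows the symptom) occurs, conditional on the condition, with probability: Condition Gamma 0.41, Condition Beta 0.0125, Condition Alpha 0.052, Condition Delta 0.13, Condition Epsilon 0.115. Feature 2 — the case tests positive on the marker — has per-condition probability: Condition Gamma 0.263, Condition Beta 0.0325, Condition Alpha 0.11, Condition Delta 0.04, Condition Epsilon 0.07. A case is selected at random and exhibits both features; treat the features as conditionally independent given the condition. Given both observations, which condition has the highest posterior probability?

Condition Gamma

By Bayes' rule, posterior ∝ prior × likelihood:
  Condition Gamma: 0.18 × 0.41 × 0.263 = 0.0194094
  Condition Beta: 0.15 × 0.0125 × 0.0325 = 0.0000609375
  Condition Alpha: 0.16 × 0.052 × 0.11 = 0.0009152
  Condition Delta: 0.14 × 0.13 × 0.04 = 0.000728
  Condition Epsilon: 0.37 × 0.115 × 0.07 = 0.0029785
Normalizing constant = 0.0240920375.
Largest term belongs to Condition Gamma, so Condition Gamma is most probable.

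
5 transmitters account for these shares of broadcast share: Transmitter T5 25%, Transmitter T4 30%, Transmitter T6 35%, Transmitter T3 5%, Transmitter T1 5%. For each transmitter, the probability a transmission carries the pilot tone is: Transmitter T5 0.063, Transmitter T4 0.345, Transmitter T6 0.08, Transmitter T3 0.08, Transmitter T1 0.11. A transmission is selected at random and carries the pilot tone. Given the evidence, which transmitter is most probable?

Unnormalized posteriors (prior × likelihood):
  Transmitter T5: 0.25 × 0.063 = 0.01575
  Transmitter T4: 0.3 × 0.345 = 0.1035
  Transmitter T6: 0.35 × 0.08 = 0.028
  Transmitter T3: 0.05 × 0.08 = 0.004
  Transmitter T1: 0.05 × 0.11 = 0.0055
Sum = 0.15675.
Largest term belongs to Transmitter T4, so Transmitter T4 is most probable.

Transmitter T4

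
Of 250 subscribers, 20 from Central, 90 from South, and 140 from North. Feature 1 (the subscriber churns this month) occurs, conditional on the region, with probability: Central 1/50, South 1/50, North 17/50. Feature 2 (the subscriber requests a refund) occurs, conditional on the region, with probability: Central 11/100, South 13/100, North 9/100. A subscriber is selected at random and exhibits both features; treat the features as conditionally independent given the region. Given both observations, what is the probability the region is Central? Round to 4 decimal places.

Prior × likelihood for each hypothesis:
  Central: 0.08 × 0.02 × 0.11 = 0.000176
  South: 0.36 × 0.02 × 0.13 = 0.000936
  North: 0.56 × 0.34 × 0.09 = 0.017136
Sum = 0.018248.
P(Central | evidence) = 0.000176 / 0.018248 ≈ 0.0096.

0.0096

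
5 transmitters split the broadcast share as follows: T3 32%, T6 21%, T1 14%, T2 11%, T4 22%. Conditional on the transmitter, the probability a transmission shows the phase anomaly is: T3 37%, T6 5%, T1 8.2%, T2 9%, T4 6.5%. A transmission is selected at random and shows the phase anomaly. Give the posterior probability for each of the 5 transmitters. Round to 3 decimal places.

T3 0.719, T6 0.064, T1 0.070, T2 0.060, T4 0.087

By Bayes' rule, posterior ∝ prior × likelihood:
  T3: 0.32 × 0.37 = 0.1184
  T6: 0.21 × 0.05 = 0.0105
  T1: 0.14 × 0.082 = 0.01148
  T2: 0.11 × 0.09 = 0.0099
  T4: 0.22 × 0.065 = 0.0143
Sum = 0.16458.
P(T3 | anomaly) = 0.1184/0.16458 ≈ 0.719
P(T6 | anomaly) = 0.0105/0.16458 ≈ 0.064
P(T1 | anomaly) = 0.01148/0.16458 ≈ 0.070
P(T2 | anomaly) = 0.0099/0.16458 ≈ 0.060
P(T4 | anomaly) = 0.0143/0.16458 ≈ 0.087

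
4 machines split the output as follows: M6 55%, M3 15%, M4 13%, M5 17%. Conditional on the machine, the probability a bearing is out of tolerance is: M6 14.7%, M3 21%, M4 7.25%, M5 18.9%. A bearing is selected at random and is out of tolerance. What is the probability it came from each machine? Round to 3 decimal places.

Compute prior × likelihood for every hypothesis:
  M6: 0.55 × 0.147 = 0.08085
  M3: 0.15 × 0.21 = 0.0315
  M4: 0.13 × 0.0725 = 0.009425
  M5: 0.17 × 0.189 = 0.03213
Normalizing constant = 0.153905.
P(M6 | oversize) = 0.08085/0.153905 ≈ 0.525
P(M3 | oversize) = 0.0315/0.153905 ≈ 0.205
P(M4 | oversize) = 0.009425/0.153905 ≈ 0.061
P(M5 | oversize) = 0.03213/0.153905 ≈ 0.209

M6 0.525, M3 0.205, M4 0.061, M5 0.209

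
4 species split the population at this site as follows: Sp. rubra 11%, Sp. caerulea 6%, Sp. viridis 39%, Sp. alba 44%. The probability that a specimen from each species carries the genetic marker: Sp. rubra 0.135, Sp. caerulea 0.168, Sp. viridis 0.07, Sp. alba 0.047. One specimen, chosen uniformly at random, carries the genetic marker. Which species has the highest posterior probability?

By Bayes' rule, posterior ∝ prior × likelihood:
  Sp. rubra: 0.11 × 0.135 = 0.01485
  Sp. caerulea: 0.06 × 0.168 = 0.01008
  Sp. viridis: 0.39 × 0.07 = 0.0273
  Sp. alba: 0.44 × 0.047 = 0.02068
Total = 0.07291.
Largest term belongs to Sp. viridis, so Sp. viridis is most probable.

Sp. viridis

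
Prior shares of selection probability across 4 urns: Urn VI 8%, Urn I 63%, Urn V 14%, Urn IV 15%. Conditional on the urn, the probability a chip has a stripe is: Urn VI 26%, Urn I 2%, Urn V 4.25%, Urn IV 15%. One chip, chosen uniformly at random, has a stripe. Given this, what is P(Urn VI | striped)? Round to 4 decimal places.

0.3363

Unnormalized posteriors (prior × likelihood):
  Urn VI: 0.08 × 0.26 = 0.0208
  Urn I: 0.63 × 0.02 = 0.0126
  Urn V: 0.14 × 0.0425 = 0.00595
  Urn IV: 0.15 × 0.15 = 0.0225
Normalizing constant = 0.06185.
P(Urn VI | evidence) = 0.0208 / 0.06185 ≈ 0.3363.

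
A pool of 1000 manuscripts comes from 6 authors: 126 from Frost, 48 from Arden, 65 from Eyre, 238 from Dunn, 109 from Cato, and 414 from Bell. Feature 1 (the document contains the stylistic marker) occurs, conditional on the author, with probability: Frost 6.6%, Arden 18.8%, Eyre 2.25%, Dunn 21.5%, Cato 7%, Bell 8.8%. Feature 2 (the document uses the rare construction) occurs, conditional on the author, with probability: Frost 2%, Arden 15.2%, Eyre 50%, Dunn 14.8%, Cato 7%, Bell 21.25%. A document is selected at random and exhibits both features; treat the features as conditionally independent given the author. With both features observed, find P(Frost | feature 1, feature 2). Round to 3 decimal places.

Compute prior × likelihood for every hypothesis:
  Frost: 0.126 × 0.066 × 0.02 = 0.00016632
  Arden: 0.048 × 0.188 × 0.152 = 0.001371648
  Eyre: 0.065 × 0.0225 × 0.5 = 0.00073125
  Dunn: 0.238 × 0.215 × 0.148 = 0.00757316
  Cato: 0.109 × 0.07 × 0.07 = 0.0005341
  Bell: 0.414 × 0.088 × 0.2125 = 0.0077418
Sum = 0.018118278.
P(Frost | evidence) = 0.00016632 / 0.018118278 ≈ 0.009.

0.009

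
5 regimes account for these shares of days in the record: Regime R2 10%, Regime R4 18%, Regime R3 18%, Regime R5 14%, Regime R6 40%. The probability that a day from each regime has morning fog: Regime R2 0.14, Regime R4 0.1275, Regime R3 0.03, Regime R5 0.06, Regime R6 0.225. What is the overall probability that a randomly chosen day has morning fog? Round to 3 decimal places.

Unnormalized posteriors (prior × likelihood):
  Regime R2: 0.1 × 0.14 = 0.014
  Regime R4: 0.18 × 0.1275 = 0.02295
  Regime R3: 0.18 × 0.03 = 0.0054
  Regime R5: 0.14 × 0.06 = 0.0084
  Regime R6: 0.4 × 0.225 = 0.09
P(fog) = 0.014 + 0.02295 + 0.0054 + 0.0084 + 0.09 = 0.14075 → 0.141.

0.141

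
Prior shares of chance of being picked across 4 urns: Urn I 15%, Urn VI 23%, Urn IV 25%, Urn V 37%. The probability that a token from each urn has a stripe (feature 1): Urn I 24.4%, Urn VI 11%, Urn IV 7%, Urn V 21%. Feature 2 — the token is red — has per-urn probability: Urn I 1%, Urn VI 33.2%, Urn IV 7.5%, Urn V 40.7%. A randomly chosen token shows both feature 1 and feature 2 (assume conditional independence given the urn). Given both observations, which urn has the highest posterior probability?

Urn V

Prior × likelihood for each hypothesis:
  Urn I: 0.15 × 0.244 × 0.01 = 0.000366
  Urn VI: 0.23 × 0.11 × 0.332 = 0.0083996
  Urn IV: 0.25 × 0.07 × 0.075 = 0.0013125
  Urn V: 0.37 × 0.21 × 0.407 = 0.0316239
Total = 0.041702.
Largest term belongs to Urn V, so Urn V is most probable.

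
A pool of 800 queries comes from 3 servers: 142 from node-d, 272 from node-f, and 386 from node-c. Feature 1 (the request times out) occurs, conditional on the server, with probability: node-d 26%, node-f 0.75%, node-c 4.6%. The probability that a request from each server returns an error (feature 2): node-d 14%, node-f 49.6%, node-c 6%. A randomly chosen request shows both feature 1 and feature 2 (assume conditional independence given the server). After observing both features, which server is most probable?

node-d

Compute prior × likelihood for every hypothesis:
  node-d: 0.1775 × 0.26 × 0.14 = 0.006461
  node-f: 0.34 × 0.0075 × 0.496 = 0.0012648
  node-c: 0.4825 × 0.046 × 0.06 = 0.0013317
Normalizing constant = 0.0090575.
Largest term belongs to node-d, so node-d is most probable.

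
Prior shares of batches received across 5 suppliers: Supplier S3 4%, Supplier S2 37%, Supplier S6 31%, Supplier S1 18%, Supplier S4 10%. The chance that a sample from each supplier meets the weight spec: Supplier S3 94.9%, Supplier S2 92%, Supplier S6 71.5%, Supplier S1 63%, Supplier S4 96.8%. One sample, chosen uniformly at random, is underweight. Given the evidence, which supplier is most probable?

Taking complements, P(underweight | each) = Supplier S3 0.051, Supplier S2 0.08, Supplier S6 0.285, Supplier S1 0.37, Supplier S4 0.032.
Compute prior × likelihood for every hypothesis:
  Supplier S3: 0.04 × 0.051 = 0.00204
  Supplier S2: 0.37 × 0.08 = 0.0296
  Supplier S6: 0.31 × 0.285 = 0.08835
  Supplier S1: 0.18 × 0.37 = 0.0666
  Supplier S4: 0.1 × 0.032 = 0.0032
Sum = 0.18979.
Largest term belongs to Supplier S6, so Supplier S6 is most probable.

Supplier S6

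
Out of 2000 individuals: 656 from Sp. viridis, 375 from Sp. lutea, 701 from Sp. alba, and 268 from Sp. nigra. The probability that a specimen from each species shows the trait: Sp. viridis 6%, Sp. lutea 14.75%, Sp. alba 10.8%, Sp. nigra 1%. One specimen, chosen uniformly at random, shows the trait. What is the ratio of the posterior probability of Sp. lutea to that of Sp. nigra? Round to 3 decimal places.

Unnormalized posteriors (prior × likelihood):
  Sp. viridis: 0.328 × 0.06 = 0.01968
  Sp. lutea: 0.1875 × 0.1475 = 0.02765625
  Sp. alba: 0.3505 × 0.108 = 0.037854
  Sp. nigra: 0.134 × 0.01 = 0.00134
Sum = 0.08653025.
The ratio is 0.02765625 / 0.00134 (the normalizer cancels) = 20.639.

20.639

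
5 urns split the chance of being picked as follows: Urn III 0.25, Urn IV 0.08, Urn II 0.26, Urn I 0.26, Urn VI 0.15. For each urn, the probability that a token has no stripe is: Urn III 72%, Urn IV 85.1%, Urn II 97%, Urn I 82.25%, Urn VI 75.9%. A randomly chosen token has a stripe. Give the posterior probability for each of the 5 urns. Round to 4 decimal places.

Taking complements, P(striped | each) = Urn III 0.28, Urn IV 0.149, Urn II 0.03, Urn I 0.1775, Urn VI 0.241.
Unnormalized posteriors (prior × likelihood):
  Urn III: 0.25 × 0.28 = 0.07
  Urn IV: 0.08 × 0.149 = 0.01192
  Urn II: 0.26 × 0.03 = 0.0078
  Urn I: 0.26 × 0.1775 = 0.04615
  Urn VI: 0.15 × 0.241 = 0.03615
Normalizing constant = 0.17202.
P(Urn III | striped) = 0.07/0.17202 ≈ 0.4069
P(Urn IV | striped) = 0.01192/0.17202 ≈ 0.0693
P(Urn II | striped) = 0.0078/0.17202 ≈ 0.0453
P(Urn I | striped) = 0.04615/0.17202 ≈ 0.2683
P(Urn VI | striped) = 0.03615/0.17202 ≈ 0.2101

Urn III 0.4069, Urn IV 0.0693, Urn II 0.0453, Urn I 0.2683, Urn VI 0.2101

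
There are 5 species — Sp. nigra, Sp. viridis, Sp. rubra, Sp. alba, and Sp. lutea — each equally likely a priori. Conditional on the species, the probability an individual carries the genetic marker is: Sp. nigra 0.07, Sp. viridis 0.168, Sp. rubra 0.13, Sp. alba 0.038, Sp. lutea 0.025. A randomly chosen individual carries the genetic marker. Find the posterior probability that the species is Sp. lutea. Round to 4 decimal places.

0.0580

Since the prior is uniform, the posterior is proportional to the likelihood:
  Sp. nigra: 0.07
  Sp. viridis: 0.168
  Sp. rubra: 0.13
  Sp. alba: 0.038
  Sp. lutea: 0.025
Normalizing constant = 0.431.
P(Sp. lutea | evidence) = 0.025 / 0.431 ≈ 0.0580.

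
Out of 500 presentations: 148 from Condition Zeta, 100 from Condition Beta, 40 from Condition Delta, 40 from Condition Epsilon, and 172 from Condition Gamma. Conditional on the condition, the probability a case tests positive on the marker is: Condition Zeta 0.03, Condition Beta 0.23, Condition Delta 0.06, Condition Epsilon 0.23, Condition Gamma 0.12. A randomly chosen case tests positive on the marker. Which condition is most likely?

By Bayes' rule, posterior ∝ prior × likelihood:
  Condition Zeta: 0.296 × 0.03 = 0.00888
  Condition Beta: 0.2 × 0.23 = 0.046
  Condition Delta: 0.08 × 0.06 = 0.0048
  Condition Epsilon: 0.08 × 0.23 = 0.0184
  Condition Gamma: 0.344 × 0.12 = 0.04128
Normalizing constant = 0.11936.
Largest term belongs to Condition Beta, so Condition Beta is most probable.

Condition Beta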